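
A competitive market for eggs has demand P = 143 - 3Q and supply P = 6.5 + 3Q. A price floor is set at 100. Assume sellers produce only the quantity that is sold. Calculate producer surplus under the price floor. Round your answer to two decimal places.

1032.00

Without the control, 143 - 3Q = 6.5 + 3Q so Q* = 22.75 and P* = 74.75.
At the floor price 100, quantity demanded is (143 - 100)/3 = 14.3333; demand is the short side, so Q = 14.3333 trades at P = 100.
The supply price at Q = 14.3333 is 49.5. PS is the trapezoid between 100 and supply over [0, 14.3333]: (1/2)[(100 - 6.5) + (100 - 49.5)](14.3333) = 1032.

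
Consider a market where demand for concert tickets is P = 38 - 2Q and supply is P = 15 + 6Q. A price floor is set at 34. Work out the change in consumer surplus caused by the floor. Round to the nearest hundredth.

-4.27

Without the control, 38 - 2Q = 15 + 6Q so Q* = 2.875 and P* = 32.25.
At P = 34, buyers demand (38 - 34)/2 = 2 while sellers would supply more, so the quantity traded is 2 at price 34.
CS goes from (1/2)(2.875)(5.75) = 8.2656 to 4 (computed as (38 - 34)(2) - (1/2)(2)(2)^2), a change of -4.2656.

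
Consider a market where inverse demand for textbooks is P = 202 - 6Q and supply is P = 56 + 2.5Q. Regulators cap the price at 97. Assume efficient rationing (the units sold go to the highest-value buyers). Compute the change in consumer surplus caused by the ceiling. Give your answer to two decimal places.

Free-market equilibrium: 202 - 6Q = 56 + 2.5Q gives Q* = 17.1765, P* = 98.9412.
At the ceiling price 97, quantity supplied is (97 - 56)/2.5 = 16.4; supply is the short side, so Q = 16.4 trades at P = 97.
CS goes from (1/2)(17.1765)(103.0588) = 885.0934 to 915.12 (computed as (202 - 97)(16.4) - (1/2)(6)(16.4)^2), a change of 30.0266.

30.03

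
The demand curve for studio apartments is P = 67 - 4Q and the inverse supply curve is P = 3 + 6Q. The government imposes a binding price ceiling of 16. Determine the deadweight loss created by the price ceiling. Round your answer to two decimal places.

Without the control, 67 - 4Q = 3 + 6Q so Q* = 6.4 and P* = 41.4.
At the ceiling price 16, quantity supplied is (16 - 3)/6 = 2.1667; supply is the short side, so Q = 2.1667 trades at P = 16.
The lost-trades triangle has base Q* - 2.1667 = 4.2333 and height equal to the gap between the curves at Q = 2.1667, which is 58.3333 - 16 = 42.3333. DWL = (1/2)(4.2333)(42.3333) = 89.6056.

89.61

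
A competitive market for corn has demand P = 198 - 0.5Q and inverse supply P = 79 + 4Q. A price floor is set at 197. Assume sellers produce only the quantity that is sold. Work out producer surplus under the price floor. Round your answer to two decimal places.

228.00

Free-market equilibrium: 198 - 0.5Q = 79 + 4Q gives Q* = 26.4444, P* = 184.7778.
At P = 197, buyers demand (198 - 197)/0.5 = 2 while sellers would supply more, so the quantity traded is 2 at price 197.
The supply price at Q = 2 is 87. PS is the trapezoid between 197 and supply over [0, 2]: (1/2)[(197 - 79) + (197 - 87)](2) = 228.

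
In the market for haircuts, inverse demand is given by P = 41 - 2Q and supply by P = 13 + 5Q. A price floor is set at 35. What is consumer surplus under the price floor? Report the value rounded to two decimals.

9.00

Without the control, 41 - 2Q = 13 + 5Q so Q* = 4 and P* = 33.
At the floor price 35, quantity demanded is (41 - 35)/2 = 3; demand is the short side, so Q = 3 trades at P = 35.
CS is the triangle under demand above 35: (1/2)(3)(41 - 35) = 9.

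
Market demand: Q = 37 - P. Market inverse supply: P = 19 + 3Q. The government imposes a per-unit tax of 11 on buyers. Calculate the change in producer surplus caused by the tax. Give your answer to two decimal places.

Rewriting demand in inverse form: P = 37 - Q.
Without the tax, 37 - Q = 19 + 3Q so Q* = 4.5 and P* = 32.5.
A tax on buyers shifts demand down by 11: (37 - 11) - Q = 19 + 3Q, so Q_t = 1.75. Buyers pay P_b = 35.25; sellers receive P_s = P_b - 11 = 24.25.
Producers lose the trapezoid between P_s and P* out to Q_t plus the triangle from Q_t to Q*: change in PS = 4.5938 - 30.375 = -25.7812.

-25.78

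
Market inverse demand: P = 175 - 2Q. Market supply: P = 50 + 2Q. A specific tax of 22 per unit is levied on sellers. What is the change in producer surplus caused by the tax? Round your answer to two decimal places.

Without the tax, 175 - 2Q = 50 + 2Q so Q* = 31.25 and P* = 112.5.
A tax on sellers shifts supply up by 22: 175 - 2Q = 50 + 2Q + 22, so Q_t = 25.75. Buyers pay P_b = 123.5; sellers receive P_s = P_b - 22 = 101.5.
Producers lose the trapezoid between P_s and P* out to Q_t plus the triangle from Q_t to Q*: change in PS = 663.0625 - 976.5625 = -313.5.

-313.50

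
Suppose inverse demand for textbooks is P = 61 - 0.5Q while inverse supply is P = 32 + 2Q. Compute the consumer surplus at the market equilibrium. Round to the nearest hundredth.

Equilibrium: 61 - 0.5Q = 32 + 2Q, so Q* = 11.6 and P* = 55.2.
Consumer surplus is the triangle under demand above P*: (1/2)(11.6)(61 - 55.2) = (1/2)(11.6)(5.8) = 33.64.

33.64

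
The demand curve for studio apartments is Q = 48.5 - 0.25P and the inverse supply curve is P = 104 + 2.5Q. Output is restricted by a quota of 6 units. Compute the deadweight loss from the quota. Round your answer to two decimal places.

Rewriting demand in inverse form: P = 194 - 4Q.
Without the quota, 194 - 4Q = 104 + 2.5Q gives Q* = 13.8462.
At Q = 6 the demand price is 194 - 4(6) = 170 and the supply price is 104 + 2.5(6) = 119.
Deadweight loss is the triangle between the curves from 6 to 13.8462: (1/2)(170 - 119)(13.8462 - 6) = 200.0769.

200.08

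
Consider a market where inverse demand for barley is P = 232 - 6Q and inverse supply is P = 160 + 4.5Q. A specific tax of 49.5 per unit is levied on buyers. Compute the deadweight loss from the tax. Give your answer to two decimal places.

Pre-tax equilibrium: 232 - 6Q = 160 + 4.5Q gives Q* = 6.8571, P* = 190.8571.
With the tax, buyers' net willingness to pay falls by 49.5: (232 - 49.5) - 6Q = 160 + 4.5Q, so Q_t = 2.1429. Buyers pay P_b = 219.1429; sellers receive P_s = P_b - 49.5 = 169.6429.
The welfare triangle lost has base Q* - Q_t = 4.7143 and height t = 49.5, so DWL = (1/2)(4.7143)(49.5) = 116.6786.

116.68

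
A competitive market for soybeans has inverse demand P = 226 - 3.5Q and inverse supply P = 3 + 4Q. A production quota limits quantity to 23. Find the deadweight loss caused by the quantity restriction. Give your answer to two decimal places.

Without the quota, 226 - 3.5Q = 3 + 4Q gives Q* = 29.7333.
At Q = 23 the demand price is 226 - 3.5(23) = 145.5 and the supply price is 3 + 4(23) = 95.
DWL = (1/2)(gap between curves at 23) x (Q* - 23) = (1/2)(50.5)(6.7333) = 170.0167.

170.02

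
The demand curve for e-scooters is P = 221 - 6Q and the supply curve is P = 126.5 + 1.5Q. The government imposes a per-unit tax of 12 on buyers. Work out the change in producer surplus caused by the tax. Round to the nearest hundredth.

-28.32

Pre-tax equilibrium: 221 - 6Q = 126.5 + 1.5Q gives Q* = 12.6, P* = 145.4.
With the tax, buyers' net willingness to pay falls by 12: (221 - 12) - 6Q = 126.5 + 1.5Q, so Q_t = 11. Buyers pay P_b = 155; sellers receive P_s = P_b - 12 = 143.
Producers lose the trapezoid between P_s and P* out to Q_t plus the triangle from Q_t to Q*: change in PS = 90.75 - 119.07 = -28.32.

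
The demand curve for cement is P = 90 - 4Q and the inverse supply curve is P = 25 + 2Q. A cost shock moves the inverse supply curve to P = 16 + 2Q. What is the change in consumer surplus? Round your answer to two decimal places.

Initial equilibrium: Q_0 = 10.8333, P_0 = 46.6667; CS_0 = (1/2)(10.8333)(43.3333) = 234.7222, PS_0 = (1/2)(10.8333)(21.6667) = 117.3611.
New equilibrium: 90 - 4Q = 16 + 2Q gives Q_1 = 12.3333, P_1 = 40.6667; CS_1 = 304.2222, PS_1 = 152.1111.
Change in consumer surplus = 304.2222 - 234.7222 = 69.5.

69.50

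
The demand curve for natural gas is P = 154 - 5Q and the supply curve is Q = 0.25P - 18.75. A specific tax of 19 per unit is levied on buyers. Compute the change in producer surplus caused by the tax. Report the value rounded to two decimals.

-65.21

Rewriting supply in inverse form: P = 75 + 4Q.
Without the tax, 154 - 5Q = 75 + 4Q so Q* = 8.7778 and P* = 110.1111.
With the tax, buyers' net willingness to pay falls by 19: (154 - 19) - 5Q = 75 + 4Q, so Q_t = 6.6667. Buyers pay P_b = 120.6667; sellers receive P_s = P_b - 19 = 101.6667.
PS falls from (1/2)(8.7778)(35.1111) = 154.0988 to (1/2)(6.6667)(26.6667) = 88.8889, a change of -65.2099.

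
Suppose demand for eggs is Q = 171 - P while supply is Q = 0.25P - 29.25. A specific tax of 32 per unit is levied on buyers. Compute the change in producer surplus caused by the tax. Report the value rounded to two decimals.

Rewriting demand in inverse form: P = 171 - Q.
Rewriting supply in inverse form: P = 117 + 4Q.
Pre-tax equilibrium: 171 - Q = 117 + 4Q gives Q* = 10.8, P* = 160.2.
A tax on buyers shifts demand down by 32: (171 - 32) - Q = 117 + 4Q, so Q_t = 4.4. Buyers pay P_b = 166.6; sellers receive P_s = P_b - 32 = 134.6.
Producers lose the trapezoid between P_s and P* out to Q_t plus the triangle from Q_t to Q*: change in PS = 38.72 - 233.28 = -194.56.

-194.56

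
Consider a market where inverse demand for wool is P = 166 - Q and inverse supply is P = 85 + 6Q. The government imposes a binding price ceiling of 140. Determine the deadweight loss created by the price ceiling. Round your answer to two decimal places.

Without the control, 166 - Q = 85 + 6Q so Q* = 11.5714 and P* = 154.4286.
At the ceiling price 140, quantity supplied is (140 - 85)/6 = 9.1667; supply is the short side, so Q = 9.1667 trades at P = 140.
At Q = 9.1667 the demand price is 156.8333 and the supply price is 140. Deadweight loss is the triangle between the curves from 9.1667 to 11.5714: (1/2)(156.8333 - 140)(11.5714 - 9.1667) = 20.2401.

20.24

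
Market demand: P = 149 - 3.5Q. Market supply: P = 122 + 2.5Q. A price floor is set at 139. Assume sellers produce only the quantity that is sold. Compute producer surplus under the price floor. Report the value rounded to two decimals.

38.37

Without the control, 149 - 3.5Q = 122 + 2.5Q so Q* = 4.5 and P* = 133.25.
At the floor price 139, quantity demanded is (149 - 139)/3.5 = 2.8571; demand is the short side, so Q = 2.8571 trades at P = 139.
The supply price at Q = 2.8571 is 129.1429. PS is the trapezoid between 139 and supply over [0, 2.8571]: (1/2)[(139 - 122) + (139 - 129.1429)](2.8571) = 38.3673.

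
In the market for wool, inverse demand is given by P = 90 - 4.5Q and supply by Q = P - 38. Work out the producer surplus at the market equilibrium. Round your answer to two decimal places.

Rewriting supply in inverse form: P = 38 + Q.
Set 90 - 4.5Q = 38 + Q, which gives 52 = 5.5Q, so Q* = 9.4545 and P* = 90 - 4.5(9.4545) = 47.4545.
PS is the area between P* and the supply curve from 0 to Q*: (1/2)(9.4545)(9.4545) = 44.6942.

44.69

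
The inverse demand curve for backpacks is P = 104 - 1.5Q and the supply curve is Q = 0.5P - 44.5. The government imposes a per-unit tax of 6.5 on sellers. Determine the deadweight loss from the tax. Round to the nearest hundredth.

Rewriting supply in inverse form: P = 89 + 2Q.
Pre-tax equilibrium: 104 - 1.5Q = 89 + 2Q gives Q* = 4.2857, P* = 97.5714.
A tax on sellers shifts supply up by 6.5: 104 - 1.5Q = 89 + 2Q + 6.5, so Q_t = 2.4286. Buyers pay P_b = 100.3571; sellers receive P_s = P_b - 6.5 = 93.8571.
The welfare triangle lost has base Q* - Q_t = 1.8571 and height t = 6.5, so DWL = (1/2)(1.8571)(6.5) = 6.0357.

6.04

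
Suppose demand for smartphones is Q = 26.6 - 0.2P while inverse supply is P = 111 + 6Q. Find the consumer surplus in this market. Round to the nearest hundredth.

Rewriting demand in inverse form: P = 133 - 5Q.
Set 133 - 5Q = 111 + 6Q, which gives 22 = 11Q, so Q* = 2 and P* = 133 - 5(2) = 123.
Consumer surplus is the triangle under demand above P*: (1/2)(2)(133 - 123) = (1/2)(2)(10) = 10.

10.00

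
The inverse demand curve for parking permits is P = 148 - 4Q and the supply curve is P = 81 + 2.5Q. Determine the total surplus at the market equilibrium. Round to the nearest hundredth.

345.31

Set 148 - 4Q = 81 + 2.5Q, which gives 67 = 6.5Q, so Q* = 10.3077 and P* = 148 - 4(10.3077) = 106.7692.
CS = (1/2)(10.3077)(41.2308) = 212.497 and PS = (1/2)(10.3077)(25.7692) = 132.8107, so total surplus = 345.3077.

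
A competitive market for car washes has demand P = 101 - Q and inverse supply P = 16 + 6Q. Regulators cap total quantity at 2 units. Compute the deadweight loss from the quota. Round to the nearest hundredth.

Without the quota, 101 - Q = 16 + 6Q gives Q* = 12.1429.
At Q = 2 the demand price is 101 - (2) = 99 and the supply price is 16 + 6(2) = 28.
DWL = (1/2)(gap between curves at 2) x (Q* - 2) = (1/2)(71)(10.1429) = 360.0714.

360.07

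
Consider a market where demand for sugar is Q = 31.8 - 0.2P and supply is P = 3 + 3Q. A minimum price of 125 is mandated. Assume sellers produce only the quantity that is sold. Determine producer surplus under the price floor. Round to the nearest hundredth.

Rewriting demand in inverse form: P = 159 - 5Q.
Without the control, 159 - 5Q = 3 + 3Q so Q* = 19.5 and P* = 61.5.
At P = 125, buyers demand (159 - 125)/5 = 6.8 while sellers would supply more, so the quantity traded is 6.8 at price 125.
The supply price at Q = 6.8 is 23.4. PS is the trapezoid between 125 and supply over [0, 6.8]: (1/2)[(125 - 3) + (125 - 23.4)](6.8) = 760.24.

760.24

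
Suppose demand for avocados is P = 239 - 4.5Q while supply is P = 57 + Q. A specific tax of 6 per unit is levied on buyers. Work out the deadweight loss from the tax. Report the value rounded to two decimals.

3.27

Pre-tax equilibrium: 239 - 4.5Q = 57 + Q gives Q* = 33.0909, P* = 90.0909.
A tax on buyers shifts demand down by 6: (239 - 6) - 4.5Q = 57 + Q, so Q_t = 32. Buyers pay P_b = 95; sellers receive P_s = P_b - 6 = 89.
Deadweight loss is the triangle between the curves from Q_t to Q*: (1/2)(33.0909 - 32)(6) = 3.2727.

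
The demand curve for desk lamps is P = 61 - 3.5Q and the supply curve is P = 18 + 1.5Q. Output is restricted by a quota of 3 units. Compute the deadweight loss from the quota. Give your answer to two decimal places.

Without the quota, 61 - 3.5Q = 18 + 1.5Q gives Q* = 8.6.
At Q = 3 the demand price is 61 - 3.5(3) = 50.5 and the supply price is 18 + 1.5(3) = 22.5.
DWL = (1/2)(gap between curves at 3) x (Q* - 3) = (1/2)(28)(5.6) = 78.4.

78.40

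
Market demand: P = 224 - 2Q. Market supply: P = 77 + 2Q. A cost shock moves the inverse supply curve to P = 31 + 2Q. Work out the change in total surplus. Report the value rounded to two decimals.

Initial equilibrium: Q_0 = 36.75, P_0 = 150.5; CS_0 = (1/2)(36.75)(73.5) = 1350.5625, PS_0 = (1/2)(36.75)(73.5) = 1350.5625.
New equilibrium: 224 - 2Q = 31 + 2Q gives Q_1 = 48.25, P_1 = 127.5; CS_1 = 2328.0625, PS_1 = 2328.0625.
Change in total surplus = (2328.0625 + 2328.0625) - (1350.5625 + 1350.5625) = 1955.

1955.00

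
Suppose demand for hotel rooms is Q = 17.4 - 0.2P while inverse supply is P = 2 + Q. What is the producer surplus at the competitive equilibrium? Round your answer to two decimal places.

100.35

Rewriting demand in inverse form: P = 87 - 5Q.
Equilibrium: 87 - 5Q = 2 + Q, so Q* = 14.1667 and P* = 16.1667.
The supply curve's price intercept is 2, so PS = (1/2)(Q*)(P* - 2) = (1/2)(14.1667)(14.1667) = 100.3472.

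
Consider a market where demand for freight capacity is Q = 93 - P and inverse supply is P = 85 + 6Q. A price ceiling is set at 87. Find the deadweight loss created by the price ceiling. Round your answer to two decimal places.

Rewriting demand in inverse form: P = 93 - Q.
Free-market equilibrium: 93 - Q = 85 + 6Q gives Q* = 1.1429, P* = 91.8571.
At P = 87, sellers supply (87 - 85)/6 = 0.3333 while buyers want more, so the quantity traded is 0.3333 at price 87.
The lost-trades triangle has base Q* - 0.3333 = 0.8095 and height equal to the gap between the curves at Q = 0.3333, which is 92.6667 - 87 = 5.6667. DWL = (1/2)(0.8095)(5.6667) = 2.2937.

2.29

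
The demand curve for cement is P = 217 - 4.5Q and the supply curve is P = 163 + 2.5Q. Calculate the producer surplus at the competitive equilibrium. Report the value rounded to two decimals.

74.39

Setting demand equal to supply, 54 = 7Q, so Q* = 7.7143 and P* = 182.2857.
Producer surplus is the triangle above supply below P*: (1/2)(7.7143)(182.2857 - 163) = (1/2)(7.7143)(19.2857) = 74.3878.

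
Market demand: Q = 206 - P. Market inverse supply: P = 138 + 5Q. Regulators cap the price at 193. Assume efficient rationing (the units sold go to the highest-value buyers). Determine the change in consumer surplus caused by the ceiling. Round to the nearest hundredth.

18.28

Rewriting demand in inverse form: P = 206 - Q.
Free-market equilibrium: 206 - Q = 138 + 5Q gives Q* = 11.3333, P* = 194.6667.
At P = 193, sellers supply (193 - 138)/5 = 11 while buyers want more, so the quantity traded is 11 at price 193.
CS goes from (1/2)(11.3333)(11.3333) = 64.2222 to 82.5 (computed as (206 - 193)(11) - (1/2)(1)(11)^2), a change of 18.2778.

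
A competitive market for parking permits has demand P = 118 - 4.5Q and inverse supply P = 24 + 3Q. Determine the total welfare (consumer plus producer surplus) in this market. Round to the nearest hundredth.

Set 118 - 4.5Q = 24 + 3Q, which gives 94 = 7.5Q, so Q* = 12.5333 and P* = 118 - 4.5(12.5333) = 61.6.
CS = (1/2)(12.5333)(56.4) = 353.44 and PS = (1/2)(12.5333)(37.6) = 235.6267, so total surplus = 589.0667.

589.07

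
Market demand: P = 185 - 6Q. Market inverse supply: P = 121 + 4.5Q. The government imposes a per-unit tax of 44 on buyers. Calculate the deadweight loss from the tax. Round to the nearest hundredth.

92.19

Pre-tax equilibrium: 185 - 6Q = 121 + 4.5Q gives Q* = 6.0952, P* = 148.4286.
A tax on buyers shifts demand down by 44: (185 - 44) - 6Q = 121 + 4.5Q, so Q_t = 1.9048. Buyers pay P_b = 173.5714; sellers receive P_s = P_b - 44 = 129.5714.
The welfare triangle lost has base Q* - Q_t = 4.1905 and height t = 44, so DWL = (1/2)(4.1905)(44) = 92.1905.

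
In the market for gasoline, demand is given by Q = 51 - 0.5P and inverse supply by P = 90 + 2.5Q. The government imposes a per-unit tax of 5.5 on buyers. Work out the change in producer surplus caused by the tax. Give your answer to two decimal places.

-6.28

Rewriting demand in inverse form: P = 102 - 2Q.
Pre-tax equilibrium: 102 - 2Q = 90 + 2.5Q gives Q* = 2.6667, P* = 96.6667.
A tax on buyers shifts demand down by 5.5: (102 - 5.5) - 2Q = 90 + 2.5Q, so Q_t = 1.4444. Buyers pay P_b = 99.1111; sellers receive P_s = P_b - 5.5 = 93.6111.
Producers lose the trapezoid between P_s and P* out to Q_t plus the triangle from Q_t to Q*: change in PS = 2.608 - 8.8889 = -6.2809.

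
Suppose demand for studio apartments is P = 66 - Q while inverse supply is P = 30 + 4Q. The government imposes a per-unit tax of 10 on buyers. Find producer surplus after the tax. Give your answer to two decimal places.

54.08

Pre-tax equilibrium: 66 - Q = 30 + 4Q gives Q* = 7.2, P* = 58.8.
A tax on buyers shifts demand down by 10: (66 - 10) - Q = 30 + 4Q, so Q_t = 5.2. Buyers pay P_b = 60.8; sellers receive P_s = P_b - 10 = 50.8.
Producer surplus is the triangle above supply below P_s: (1/2)(5.2)(50.8 - 30) = 54.08.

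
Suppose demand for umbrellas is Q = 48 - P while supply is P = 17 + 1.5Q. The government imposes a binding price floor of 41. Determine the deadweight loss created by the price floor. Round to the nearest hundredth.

Rewriting demand in inverse form: P = 48 - Q.
Without the control, 48 - Q = 17 + 1.5Q so Q* = 12.4 and P* = 35.6.
At P = 41, buyers demand (48 - 41)/1 = 7 while sellers would supply more, so the quantity traded is 7 at price 41.
The lost-trades triangle has base Q* - 7 = 5.4 and height equal to the gap between the curves at Q = 7, which is 41 - 27.5 = 13.5. DWL = (1/2)(5.4)(13.5) = 36.45.

36.45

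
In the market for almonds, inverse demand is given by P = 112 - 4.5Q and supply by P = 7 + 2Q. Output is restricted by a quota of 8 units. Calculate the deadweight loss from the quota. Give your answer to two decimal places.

216.08

Unrestricted equilibrium: Q* = (112 - 7)/(4.5 + 2) = 16.1538.
At Q = 8 the demand price is 112 - 4.5(8) = 76 and the supply price is 7 + 2(8) = 23.
DWL = (1/2)(gap between curves at 8) x (Q* - 8) = (1/2)(53)(8.1538) = 216.0769.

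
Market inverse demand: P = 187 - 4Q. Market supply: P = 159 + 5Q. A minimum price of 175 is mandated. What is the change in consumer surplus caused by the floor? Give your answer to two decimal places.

-1.36

Free-market equilibrium: 187 - 4Q = 159 + 5Q gives Q* = 3.1111, P* = 174.5556.
At the floor price 175, quantity demanded is (187 - 175)/4 = 3; demand is the short side, so Q = 3 trades at P = 175.
CS goes from (1/2)(3.1111)(12.4444) = 19.358 to 18 (computed as (187 - 175)(3) - (1/2)(4)(3)^2), a change of -1.358.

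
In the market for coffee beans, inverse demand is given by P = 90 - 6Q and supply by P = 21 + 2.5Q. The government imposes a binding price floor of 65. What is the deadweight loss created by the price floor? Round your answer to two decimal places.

Without the control, 90 - 6Q = 21 + 2.5Q so Q* = 8.1176 and P* = 41.2941.
At the floor price 65, quantity demanded is (90 - 65)/6 = 4.1667; demand is the short side, so Q = 4.1667 trades at P = 65.
At Q = 4.1667 the demand price is 65 and the supply price is 31.4167. Deadweight loss is the triangle between the curves from 4.1667 to 8.1176: (1/2)(65 - 31.4167)(8.1176 - 4.1667) = 66.3435.

66.34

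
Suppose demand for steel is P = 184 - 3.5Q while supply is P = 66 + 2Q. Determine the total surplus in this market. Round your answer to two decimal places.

1265.82

Set 184 - 3.5Q = 66 + 2Q, which gives 118 = 5.5Q, so Q* = 21.4545 and P* = 184 - 3.5(21.4545) = 108.9091.
Total surplus is the full triangle between the curves from 0 to Q*: (1/2)(21.4545)(184 - 66) = 1265.8182.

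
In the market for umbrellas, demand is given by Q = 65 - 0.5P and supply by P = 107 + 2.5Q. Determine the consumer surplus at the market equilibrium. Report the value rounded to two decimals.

26.12

Rewriting demand in inverse form: P = 130 - 2Q.
Setting demand equal to supply, 23 = 4.5Q, so Q* = 5.1111 and P* = 119.7778.
CS is the area between the demand curve and P* from 0 to Q*: (1/2)(5.1111)(10.2222) = 26.1235.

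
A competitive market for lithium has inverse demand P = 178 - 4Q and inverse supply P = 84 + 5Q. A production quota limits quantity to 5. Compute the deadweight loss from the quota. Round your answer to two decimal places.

133.39

Unrestricted equilibrium: Q* = (178 - 84)/(4 + 5) = 10.4444.
At Q = 5 the demand price is 178 - 4(5) = 158 and the supply price is 84 + 5(5) = 109.
DWL = (1/2)(gap between curves at 5) x (Q* - 5) = (1/2)(49)(5.4444) = 133.3889.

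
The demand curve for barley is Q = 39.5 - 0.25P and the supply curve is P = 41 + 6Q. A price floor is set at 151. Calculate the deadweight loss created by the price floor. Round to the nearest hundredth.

495.01

Rewriting demand in inverse form: P = 158 - 4Q.
Without the control, 158 - 4Q = 41 + 6Q so Q* = 11.7 and P* = 111.2.
At P = 151, buyers demand (158 - 151)/4 = 1.75 while sellers would supply more, so the quantity traded is 1.75 at price 151.
At Q = 1.75 the demand price is 151 and the supply price is 51.5. Deadweight loss is the triangle between the curves from 1.75 to 11.7: (1/2)(151 - 51.5)(11.7 - 1.75) = 495.0125.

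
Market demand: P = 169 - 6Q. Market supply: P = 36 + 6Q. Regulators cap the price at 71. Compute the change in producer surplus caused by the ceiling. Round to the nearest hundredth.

-266.44

Free-market equilibrium: 169 - 6Q = 36 + 6Q gives Q* = 11.0833, P* = 102.5.
At P = 71, sellers supply (71 - 36)/6 = 5.8333 while buyers want more, so the quantity traded is 5.8333 at price 71.
PS goes from (1/2)(11.0833)(66.5) = 368.5208 to 102.0833 (computed as (71 - 36)(5.8333) - (1/2)(6)(5.8333)^2), a change of -266.4375.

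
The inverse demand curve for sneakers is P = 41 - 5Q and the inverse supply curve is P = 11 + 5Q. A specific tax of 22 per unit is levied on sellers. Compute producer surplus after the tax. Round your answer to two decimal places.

Without the tax, 41 - 5Q = 11 + 5Q so Q* = 3 and P* = 26.
A tax on sellers shifts supply up by 22: 41 - 5Q = 11 + 5Q + 22, so Q_t = 0.8. Buyers pay P_b = 37; sellers receive P_s = P_b - 22 = 15.
PS = (1/2)(Q_t)(P_s - 11) = (1/2)(0.8)(4) = 1.6.

1.60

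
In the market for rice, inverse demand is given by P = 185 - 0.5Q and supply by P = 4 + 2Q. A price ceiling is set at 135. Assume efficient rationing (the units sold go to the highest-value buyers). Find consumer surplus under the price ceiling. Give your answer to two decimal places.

Free-market equilibrium: 185 - 0.5Q = 4 + 2Q gives Q* = 72.4, P* = 148.8.
At P = 135, sellers supply (135 - 4)/2 = 65.5 while buyers want more, so the quantity traded is 65.5 at price 135.
The demand price at Q = 65.5 is 152.25. CS is the trapezoid between demand and 135 over [0, 65.5]: (1/2)[(185 - 135) + (152.25 - 135)](65.5) = 2202.4375.

2202.44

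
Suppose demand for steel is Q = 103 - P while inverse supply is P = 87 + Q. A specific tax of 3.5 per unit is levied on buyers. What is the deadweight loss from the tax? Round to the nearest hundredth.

3.06

Rewriting demand in inverse form: P = 103 - Q.
Without the tax, 103 - Q = 87 + Q so Q* = 8 and P* = 95.
A tax on buyers shifts demand down by 3.5: (103 - 3.5) - Q = 87 + Q, so Q_t = 6.25. Buyers pay P_b = 96.75; sellers receive P_s = P_b - 3.5 = 93.25.
The welfare triangle lost has base Q* - Q_t = 1.75 and height t = 3.5, so DWL = (1/2)(1.75)(3.5) = 3.0625.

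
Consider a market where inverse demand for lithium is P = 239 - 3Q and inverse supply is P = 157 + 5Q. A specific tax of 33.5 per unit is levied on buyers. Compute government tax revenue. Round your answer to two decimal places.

Pre-tax equilibrium: 239 - 3Q = 157 + 5Q gives Q* = 10.25, P* = 208.25.
A tax on buyers shifts demand down by 33.5: (239 - 33.5) - 3Q = 157 + 5Q, so Q_t = 6.0625. Buyers pay P_b = 220.8125; sellers receive P_s = P_b - 33.5 = 187.3125.
Revenue is the tax times quantity traded: 33.5 x 6.0625 = 203.0938.

203.09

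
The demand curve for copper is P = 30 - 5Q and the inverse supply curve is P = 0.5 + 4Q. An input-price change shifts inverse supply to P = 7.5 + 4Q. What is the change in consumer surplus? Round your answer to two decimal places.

-11.23

Initial equilibrium: Q_0 = 3.2778, P_0 = 13.6111; CS_0 = (1/2)(3.2778)(16.3889) = 26.8596, PS_0 = (1/2)(3.2778)(13.1111) = 21.4877.
New equilibrium: 30 - 5Q = 7.5 + 4Q gives Q_1 = 2.5, P_1 = 17.5; CS_1 = 15.625, PS_1 = 12.5.
Change in consumer surplus = 15.625 - 26.8596 = -11.2346.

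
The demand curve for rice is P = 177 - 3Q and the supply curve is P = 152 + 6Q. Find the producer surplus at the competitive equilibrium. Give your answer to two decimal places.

Set 177 - 3Q = 152 + 6Q, which gives 25 = 9Q, so Q* = 2.7778 and P* = 177 - 3(2.7778) = 168.6667.
Producer surplus is the triangle above supply below P*: (1/2)(2.7778)(168.6667 - 152) = (1/2)(2.7778)(16.6667) = 23.1481.

23.15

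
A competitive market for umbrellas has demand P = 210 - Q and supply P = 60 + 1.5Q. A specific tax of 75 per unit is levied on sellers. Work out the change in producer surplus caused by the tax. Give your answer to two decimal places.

-2025.00

Pre-tax equilibrium: 210 - Q = 60 + 1.5Q gives Q* = 60, P* = 150.
A tax on sellers shifts supply up by 75: 210 - Q = 60 + 1.5Q + 75, so Q_t = 30. Buyers pay P_b = 180; sellers receive P_s = P_b - 75 = 105.
PS falls from (1/2)(60)(90) = 2700 to (1/2)(30)(45) = 675, a change of -2025.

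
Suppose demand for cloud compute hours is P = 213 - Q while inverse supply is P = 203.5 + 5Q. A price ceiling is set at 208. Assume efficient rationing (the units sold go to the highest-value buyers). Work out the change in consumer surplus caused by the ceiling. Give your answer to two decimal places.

2.84

Without the control, 213 - Q = 203.5 + 5Q so Q* = 1.5833 and P* = 211.4167.
At the ceiling price 208, quantity supplied is (208 - 203.5)/5 = 0.9; supply is the short side, so Q = 0.9 trades at P = 208.
CS goes from (1/2)(1.5833)(1.5833) = 1.2535 to 4.095 (computed as (213 - 208)(0.9) - (1/2)(1)(0.9)^2), a change of 2.8415.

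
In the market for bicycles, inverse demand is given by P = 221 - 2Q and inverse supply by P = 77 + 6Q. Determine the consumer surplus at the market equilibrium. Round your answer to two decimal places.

Setting demand equal to supply, 144 = 8Q, so Q* = 18 and P* = 185.
CS is the area between the demand curve and P* from 0 to Q*: (1/2)(18)(36) = 324.

324.00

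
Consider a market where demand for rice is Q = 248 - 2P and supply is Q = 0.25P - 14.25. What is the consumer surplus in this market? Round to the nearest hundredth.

55.42

Rewriting demand in inverse form: P = 124 - 0.5Q.
Rewriting supply in inverse form: P = 57 + 4Q.
Equilibrium: 124 - 0.5Q = 57 + 4Q, so Q* = 14.8889 and P* = 116.5556.
The demand choke price is 124, so CS = (1/2)(Q*)(124 - P*) = (1/2)(14.8889)(7.4444) = 55.4198.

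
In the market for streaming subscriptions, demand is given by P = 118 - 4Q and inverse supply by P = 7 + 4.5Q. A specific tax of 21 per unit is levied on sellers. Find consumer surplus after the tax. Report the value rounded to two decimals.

224.22

Without the tax, 118 - 4Q = 7 + 4.5Q so Q* = 13.0588 and P* = 65.7647.
A tax on sellers shifts supply up by 21: 118 - 4Q = 7 + 4.5Q + 21, so Q_t = 10.5882. Buyers pay P_b = 75.6471; sellers receive P_s = P_b - 21 = 54.6471.
CS = (1/2)(Q_t)(118 - P_b) = (1/2)(10.5882)(42.3529) = 224.2215.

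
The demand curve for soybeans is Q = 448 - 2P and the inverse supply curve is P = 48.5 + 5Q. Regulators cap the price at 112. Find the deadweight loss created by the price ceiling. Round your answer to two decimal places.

Rewriting demand in inverse form: P = 224 - 0.5Q.
Free-market equilibrium: 224 - 0.5Q = 48.5 + 5Q gives Q* = 31.9091, P* = 208.0455.
At P = 112, sellers supply (112 - 48.5)/5 = 12.7 while buyers want more, so the quantity traded is 12.7 at price 112.
At Q = 12.7 the demand price is 217.65 and the supply price is 112. Deadweight loss is the triangle between the curves from 12.7 to 31.9091: (1/2)(217.65 - 112)(31.9091 - 12.7) = 1014.7202.

1014.72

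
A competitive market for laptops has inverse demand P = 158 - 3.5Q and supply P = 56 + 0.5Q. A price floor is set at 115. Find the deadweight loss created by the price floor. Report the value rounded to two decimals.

349.23

Without the control, 158 - 3.5Q = 56 + 0.5Q so Q* = 25.5 and P* = 68.75.
At the floor price 115, quantity demanded is (158 - 115)/3.5 = 12.2857; demand is the short side, so Q = 12.2857 trades at P = 115.
At Q = 12.2857 the demand price is 115 and the supply price is 62.1429. Deadweight loss is the triangle between the curves from 12.2857 to 25.5: (1/2)(115 - 62.1429)(25.5 - 12.2857) = 349.2347.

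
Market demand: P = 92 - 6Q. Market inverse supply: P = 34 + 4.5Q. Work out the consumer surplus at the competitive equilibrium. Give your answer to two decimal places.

91.54

Setting demand equal to supply, 58 = 10.5Q, so Q* = 5.5238 and P* = 58.8571.
Consumer surplus is the triangle under demand above P*: (1/2)(5.5238)(92 - 58.8571) = (1/2)(5.5238)(33.1429) = 91.5374.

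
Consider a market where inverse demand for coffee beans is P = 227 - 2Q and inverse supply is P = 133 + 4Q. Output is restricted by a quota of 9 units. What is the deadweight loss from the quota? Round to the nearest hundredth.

Without the quota, 227 - 2Q = 133 + 4Q gives Q* = 15.6667.
At Q = 9 the demand price is 227 - 2(9) = 209 and the supply price is 133 + 4(9) = 169.
Deadweight loss is the triangle between the curves from 9 to 15.6667: (1/2)(209 - 169)(15.6667 - 9) = 133.3333.

133.33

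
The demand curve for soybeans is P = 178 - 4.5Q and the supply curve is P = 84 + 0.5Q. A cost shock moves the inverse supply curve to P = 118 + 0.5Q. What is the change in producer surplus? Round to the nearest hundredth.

Initial equilibrium: Q_0 = 18.8, P_0 = 93.4; CS_0 = (1/2)(18.8)(84.6) = 795.24, PS_0 = (1/2)(18.8)(9.4) = 88.36.
New equilibrium: 178 - 4.5Q = 118 + 0.5Q gives Q_1 = 12, P_1 = 124; CS_1 = 324, PS_1 = 36.
Change in producer surplus = 36 - 88.36 = -52.36.

-52.36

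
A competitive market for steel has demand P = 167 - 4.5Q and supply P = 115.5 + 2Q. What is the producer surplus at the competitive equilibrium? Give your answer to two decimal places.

62.78

Set 167 - 4.5Q = 115.5 + 2Q, which gives 51.5 = 6.5Q, so Q* = 7.9231 and P* = 167 - 4.5(7.9231) = 131.3462.
Producer surplus is the triangle above supply below P*: (1/2)(7.9231)(131.3462 - 115.5) = (1/2)(7.9231)(15.8462) = 62.7751.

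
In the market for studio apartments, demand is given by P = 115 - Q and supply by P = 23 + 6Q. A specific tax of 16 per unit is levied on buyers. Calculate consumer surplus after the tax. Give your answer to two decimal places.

58.94

Without the tax, 115 - Q = 23 + 6Q so Q* = 13.1429 and P* = 101.8571.
With the tax, buyers' net willingness to pay falls by 16: (115 - 16) - Q = 23 + 6Q, so Q_t = 10.8571. Buyers pay P_b = 104.1429; sellers receive P_s = P_b - 16 = 88.1429.
CS = (1/2)(Q_t)(115 - P_b) = (1/2)(10.8571)(10.8571) = 58.9388.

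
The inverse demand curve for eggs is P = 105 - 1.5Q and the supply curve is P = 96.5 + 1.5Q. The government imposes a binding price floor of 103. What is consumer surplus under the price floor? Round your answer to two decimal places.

Without the control, 105 - 1.5Q = 96.5 + 1.5Q so Q* = 2.8333 and P* = 100.75.
At P = 103, buyers demand (105 - 103)/1.5 = 1.3333 while sellers would supply more, so the quantity traded is 1.3333 at price 103.
CS is the triangle under demand above 103: (1/2)(1.3333)(105 - 103) = 1.3333.

1.33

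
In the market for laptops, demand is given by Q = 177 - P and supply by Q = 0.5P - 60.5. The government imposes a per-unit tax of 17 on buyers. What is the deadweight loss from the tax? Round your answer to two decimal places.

48.17

Rewriting demand in inverse form: P = 177 - Q.
Rewriting supply in inverse form: P = 121 + 2Q.
Pre-tax equilibrium: 177 - Q = 121 + 2Q gives Q* = 18.6667, P* = 158.3333.
A tax on buyers shifts demand down by 17: (177 - 17) - Q = 121 + 2Q, so Q_t = 13. Buyers pay P_b = 164; sellers receive P_s = P_b - 17 = 147.
The welfare triangle lost has base Q* - Q_t = 5.6667 and height t = 17, so DWL = (1/2)(5.6667)(17) = 48.1667.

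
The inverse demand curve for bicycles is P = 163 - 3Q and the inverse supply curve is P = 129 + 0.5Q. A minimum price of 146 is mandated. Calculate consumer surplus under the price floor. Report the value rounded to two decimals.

Without the control, 163 - 3Q = 129 + 0.5Q so Q* = 9.7143 and P* = 133.8571.
At the floor price 146, quantity demanded is (163 - 146)/3 = 5.6667; demand is the short side, so Q = 5.6667 trades at P = 146.
CS is the triangle under demand above 146: (1/2)(5.6667)(163 - 146) = 48.1667.

48.17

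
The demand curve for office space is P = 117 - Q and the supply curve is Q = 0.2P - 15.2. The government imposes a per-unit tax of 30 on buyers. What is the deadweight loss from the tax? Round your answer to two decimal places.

75.00

Rewriting supply in inverse form: P = 76 + 5Q.
Pre-tax equilibrium: 117 - Q = 76 + 5Q gives Q* = 6.8333, P* = 110.1667.
With the tax, buyers' net willingness to pay falls by 30: (117 - 30) - Q = 76 + 5Q, so Q_t = 1.8333. Buyers pay P_b = 115.1667; sellers receive P_s = P_b - 30 = 85.1667.
The welfare triangle lost has base Q* - Q_t = 5 and height t = 30, so DWL = (1/2)(5)(30) = 75.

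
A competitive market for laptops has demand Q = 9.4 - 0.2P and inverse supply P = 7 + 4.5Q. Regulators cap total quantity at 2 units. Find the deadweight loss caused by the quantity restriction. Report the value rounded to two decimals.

23.21

Rewriting demand in inverse form: P = 47 - 5Q.
Unrestricted equilibrium: Q* = (47 - 7)/(5 + 4.5) = 4.2105.
At Q = 2 the demand price is 47 - 5(2) = 37 and the supply price is 7 + 4.5(2) = 16.
Deadweight loss is the triangle between the curves from 2 to 4.2105: (1/2)(37 - 16)(4.2105 - 2) = 23.2105.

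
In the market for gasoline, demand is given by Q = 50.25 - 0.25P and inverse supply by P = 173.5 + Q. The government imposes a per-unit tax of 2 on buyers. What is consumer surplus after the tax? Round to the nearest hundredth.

52.02

Rewriting demand in inverse form: P = 201 - 4Q.
Without the tax, 201 - 4Q = 173.5 + Q so Q* = 5.5 and P* = 179.
A tax on buyers shifts demand down by 2: (201 - 2) - 4Q = 173.5 + Q, so Q_t = 5.1. Buyers pay P_b = 180.6; sellers receive P_s = P_b - 2 = 178.6.
CS = (1/2)(Q_t)(201 - P_b) = (1/2)(5.1)(20.4) = 52.02.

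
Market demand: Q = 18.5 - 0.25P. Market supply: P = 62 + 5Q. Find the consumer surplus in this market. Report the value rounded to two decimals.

3.56

Rewriting demand in inverse form: P = 74 - 4Q.
Set 74 - 4Q = 62 + 5Q, which gives 12 = 9Q, so Q* = 1.3333 and P* = 74 - 4(1.3333) = 68.6667.
CS is the area between the demand curve and P* from 0 to Q*: (1/2)(1.3333)(5.3333) = 3.5556.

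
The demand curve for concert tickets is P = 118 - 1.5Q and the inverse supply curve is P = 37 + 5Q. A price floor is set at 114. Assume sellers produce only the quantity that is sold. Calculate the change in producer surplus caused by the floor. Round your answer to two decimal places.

-200.67

Free-market equilibrium: 118 - 1.5Q = 37 + 5Q gives Q* = 12.4615, P* = 99.3077.
At P = 114, buyers demand (118 - 114)/1.5 = 2.6667 while sellers would supply more, so the quantity traded is 2.6667 at price 114.
PS goes from (1/2)(12.4615)(62.3077) = 388.2249 to 187.5556 (computed as (114 - 37)(2.6667) - (1/2)(5)(2.6667)^2), a change of -200.6693.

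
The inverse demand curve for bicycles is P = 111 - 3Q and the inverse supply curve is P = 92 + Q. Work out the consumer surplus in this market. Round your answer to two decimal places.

33.84

Equilibrium: 111 - 3Q = 92 + Q, so Q* = 4.75 and P* = 96.75.
Consumer surplus is the triangle under demand above P*: (1/2)(4.75)(111 - 96.75) = (1/2)(4.75)(14.25) = 33.8438.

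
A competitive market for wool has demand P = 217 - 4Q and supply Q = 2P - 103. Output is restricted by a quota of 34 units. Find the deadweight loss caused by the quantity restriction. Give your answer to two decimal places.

Rewriting supply in inverse form: P = 51.5 + 0.5Q.
Unrestricted equilibrium: Q* = (217 - 51.5)/(4 + 0.5) = 36.7778.
At Q = 34 the demand price is 217 - 4(34) = 81 and the supply price is 51.5 + 0.5(34) = 68.5.
Deadweight loss is the triangle between the curves from 34 to 36.7778: (1/2)(81 - 68.5)(36.7778 - 34) = 17.3611.

17.36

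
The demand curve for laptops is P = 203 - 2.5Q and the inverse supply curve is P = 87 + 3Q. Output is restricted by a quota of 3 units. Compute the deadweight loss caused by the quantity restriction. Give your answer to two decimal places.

900.02

Without the quota, 203 - 2.5Q = 87 + 3Q gives Q* = 21.0909.
At Q = 3 the demand price is 203 - 2.5(3) = 195.5 and the supply price is 87 + 3(3) = 96.
DWL = (1/2)(gap between curves at 3) x (Q* - 3) = (1/2)(99.5)(18.0909) = 900.0227.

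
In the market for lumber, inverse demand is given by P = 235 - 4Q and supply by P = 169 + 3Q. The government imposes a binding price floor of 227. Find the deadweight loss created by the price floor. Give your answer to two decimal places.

Free-market equilibrium: 235 - 4Q = 169 + 3Q gives Q* = 9.4286, P* = 197.2857.
At the floor price 227, quantity demanded is (235 - 227)/4 = 2; demand is the short side, so Q = 2 trades at P = 227.
At Q = 2 the demand price is 227 and the supply price is 175. Deadweight loss is the triangle between the curves from 2 to 9.4286: (1/2)(227 - 175)(9.4286 - 2) = 193.1429.

193.14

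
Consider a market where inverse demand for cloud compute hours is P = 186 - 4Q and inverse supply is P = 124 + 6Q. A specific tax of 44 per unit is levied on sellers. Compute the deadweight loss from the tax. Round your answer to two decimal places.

Without the tax, 186 - 4Q = 124 + 6Q so Q* = 6.2 and P* = 161.2.
A tax on sellers shifts supply up by 44: 186 - 4Q = 124 + 6Q + 44, so Q_t = 1.8. Buyers pay P_b = 178.8; sellers receive P_s = P_b - 44 = 134.8.
Deadweight loss is the triangle between the curves from Q_t to Q*: (1/2)(6.2 - 1.8)(44) = 96.8.

96.80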